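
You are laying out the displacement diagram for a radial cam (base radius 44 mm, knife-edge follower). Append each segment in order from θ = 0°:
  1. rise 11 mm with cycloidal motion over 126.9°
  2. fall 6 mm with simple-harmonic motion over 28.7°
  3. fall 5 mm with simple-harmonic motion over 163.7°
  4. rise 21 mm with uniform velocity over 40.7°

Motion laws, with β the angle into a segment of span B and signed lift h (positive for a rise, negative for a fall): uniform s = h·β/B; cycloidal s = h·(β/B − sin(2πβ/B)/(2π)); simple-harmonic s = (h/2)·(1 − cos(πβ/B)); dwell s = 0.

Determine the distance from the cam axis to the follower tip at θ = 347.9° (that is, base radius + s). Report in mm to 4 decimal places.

seg 1 [0°–126.9°] cycloidal, h=11: full span → s += 11 → s = 11.0000
seg 2 [126.9°–155.6°] simple-harmonic, h=-6: full span → s += -6 → s = 5.0000
seg 3 [155.6°–319.3°] simple-harmonic, h=-5: full span → s += -5 → s = 0.0000
seg 4 [319.3°–360°] uniform, h=21: θ=347.9° here. β=28.6, B=40.7. 21·28.6/40.7 = 14.7568 → s = 14.7568
radial distance = base radius + s = 44 + 14.7568 = 58.7568

58.7568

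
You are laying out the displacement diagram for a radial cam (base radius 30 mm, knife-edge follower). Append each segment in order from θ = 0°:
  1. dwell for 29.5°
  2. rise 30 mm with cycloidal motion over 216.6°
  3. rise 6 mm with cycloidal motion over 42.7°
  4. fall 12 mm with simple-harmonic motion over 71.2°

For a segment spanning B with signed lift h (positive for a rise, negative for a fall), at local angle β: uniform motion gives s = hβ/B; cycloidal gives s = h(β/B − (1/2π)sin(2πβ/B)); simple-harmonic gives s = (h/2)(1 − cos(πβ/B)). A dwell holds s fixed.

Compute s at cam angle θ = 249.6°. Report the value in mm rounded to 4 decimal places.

seg 1 [0°–29.5°] dwell: s stays 0.0000
seg 2 [29.5°–246.1°] cycloidal, h=30: full span → s += 30 → s = 30.0000
seg 3 [246.1°–288.8°] cycloidal, h=6: θ=249.6° here. β=3.5, B=42.7. 6·(0.0820 − sin(2π·0.0820)/(2π)) = 0.0215 → s = 30.0215

30.0215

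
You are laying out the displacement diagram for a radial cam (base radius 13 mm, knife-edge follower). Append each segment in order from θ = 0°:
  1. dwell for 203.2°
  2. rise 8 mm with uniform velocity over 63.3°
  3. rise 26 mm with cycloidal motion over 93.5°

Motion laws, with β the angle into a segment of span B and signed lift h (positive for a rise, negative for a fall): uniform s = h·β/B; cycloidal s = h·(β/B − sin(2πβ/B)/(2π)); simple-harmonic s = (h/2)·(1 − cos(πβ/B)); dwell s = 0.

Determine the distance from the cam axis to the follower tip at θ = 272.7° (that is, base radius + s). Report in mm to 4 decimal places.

seg 1 [0°–203.2°] dwell: s stays 0.0000
seg 2 [203.2°–266.5°] uniform, h=8: full span → s += 8 → s = 8.0000
seg 3 [266.5°–360°] cycloidal, h=26: θ=272.7° here. β=6.2, B=93.5. 26·(0.0663 − sin(2π·0.0663)/(2π)) = 0.0494 → s = 8.0494
radial distance = base radius + s = 13 + 8.0494 = 21.0494

21.0494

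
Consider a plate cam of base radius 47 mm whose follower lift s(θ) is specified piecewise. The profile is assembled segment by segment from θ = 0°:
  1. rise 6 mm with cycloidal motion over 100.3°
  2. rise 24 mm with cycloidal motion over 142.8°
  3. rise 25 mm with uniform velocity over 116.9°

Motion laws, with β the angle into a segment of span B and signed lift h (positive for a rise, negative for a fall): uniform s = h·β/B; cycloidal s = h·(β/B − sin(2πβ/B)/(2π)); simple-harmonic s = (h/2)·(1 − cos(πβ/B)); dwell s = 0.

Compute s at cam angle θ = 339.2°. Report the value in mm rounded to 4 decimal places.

seg 1 [0°–100.3°] cycloidal, h=6: full span → s += 6 → s = 6.0000
seg 2 [100.3°–243.1°] cycloidal, h=24: full span → s += 24 → s = 30.0000
seg 3 [243.1°–360°] uniform, h=25: θ=339.2° here. β=96.1, B=116.9. 25·96.1/116.9 = 20.5518 → s = 50.5518

50.5518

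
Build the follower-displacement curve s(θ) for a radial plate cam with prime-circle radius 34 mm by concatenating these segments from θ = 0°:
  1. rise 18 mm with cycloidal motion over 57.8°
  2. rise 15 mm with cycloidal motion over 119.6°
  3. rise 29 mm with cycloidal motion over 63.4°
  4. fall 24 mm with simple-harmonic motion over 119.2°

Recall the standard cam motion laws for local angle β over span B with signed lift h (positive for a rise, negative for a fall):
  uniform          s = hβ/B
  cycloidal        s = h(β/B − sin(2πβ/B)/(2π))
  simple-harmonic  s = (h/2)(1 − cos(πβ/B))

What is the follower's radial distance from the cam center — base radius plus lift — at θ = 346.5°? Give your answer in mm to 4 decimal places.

seg 1 [0°–57.8°] cycloidal, h=18: full span → s += 18 → s = 18.0000
seg 2 [57.8°–177.4°] cycloidal, h=15: full span → s += 15 → s = 33.0000
seg 3 [177.4°–240.8°] cycloidal, h=29: full span → s += 29 → s = 62.0000
seg 4 [240.8°–360°] simple-harmonic, h=-24: θ=346.5° here. β=105.7, B=119.2. -24/2·(1 − cos(π·0.8867)) = -23.2484 → s = 38.7516
radial distance = base radius + s = 34 + 38.7516 = 72.7516

72.7516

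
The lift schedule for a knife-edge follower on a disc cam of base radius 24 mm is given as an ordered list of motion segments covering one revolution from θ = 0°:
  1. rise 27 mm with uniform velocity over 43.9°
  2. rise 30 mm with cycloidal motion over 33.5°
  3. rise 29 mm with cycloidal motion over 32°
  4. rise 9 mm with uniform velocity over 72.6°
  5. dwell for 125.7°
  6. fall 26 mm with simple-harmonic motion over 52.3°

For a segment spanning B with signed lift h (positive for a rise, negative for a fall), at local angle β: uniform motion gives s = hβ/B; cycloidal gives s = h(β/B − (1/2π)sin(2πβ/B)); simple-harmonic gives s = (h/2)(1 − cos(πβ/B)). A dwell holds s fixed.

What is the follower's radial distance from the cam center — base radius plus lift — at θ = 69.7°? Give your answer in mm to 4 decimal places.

seg 1 [0°–43.9°] uniform, h=27: full span → s += 27 → s = 27.0000
seg 2 [43.9°–77.4°] cycloidal, h=30: θ=69.7° here. β=25.8, B=33.5. 30·(0.7701 − sin(2π·0.7701)/(2π)) = 27.8409 → s = 54.8409
radial distance = base radius + s = 24 + 54.8409 = 78.8409

78.8409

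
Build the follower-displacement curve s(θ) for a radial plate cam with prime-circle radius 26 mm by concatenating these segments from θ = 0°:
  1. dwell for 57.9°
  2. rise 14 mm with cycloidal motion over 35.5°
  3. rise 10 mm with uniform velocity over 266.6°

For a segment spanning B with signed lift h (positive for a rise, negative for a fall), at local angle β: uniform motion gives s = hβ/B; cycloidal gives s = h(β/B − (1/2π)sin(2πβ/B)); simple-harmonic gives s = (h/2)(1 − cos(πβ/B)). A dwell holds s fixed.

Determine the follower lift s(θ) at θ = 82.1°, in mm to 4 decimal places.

seg 1 [0°–57.9°] dwell: s stays 0.0000
seg 2 [57.9°–93.4°] cycloidal, h=14: θ=82.1° here. β=24.2, B=35.5. 14·(0.6817 − sin(2π·0.6817)/(2π)) = 11.5697 → s = 11.5697

11.5697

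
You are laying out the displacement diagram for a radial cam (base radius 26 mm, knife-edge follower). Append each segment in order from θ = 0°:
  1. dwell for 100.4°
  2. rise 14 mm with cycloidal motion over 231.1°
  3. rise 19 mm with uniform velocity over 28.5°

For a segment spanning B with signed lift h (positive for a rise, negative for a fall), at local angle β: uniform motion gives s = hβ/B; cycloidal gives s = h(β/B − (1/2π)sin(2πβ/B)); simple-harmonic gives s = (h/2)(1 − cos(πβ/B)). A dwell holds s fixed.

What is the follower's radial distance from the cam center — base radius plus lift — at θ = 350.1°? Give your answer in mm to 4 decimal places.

seg 1 [0°–100.4°] dwell: s stays 0.0000
seg 2 [100.4°–331.5°] cycloidal, h=14: full span → s += 14 → s = 14.0000
seg 3 [331.5°–360°] uniform, h=19: θ=350.1° here. β=18.6, B=28.5. 19·18.6/28.5 = 12.4000 → s = 26.4000
radial distance = base radius + s = 26 + 26.4000 = 52.4000

52.4000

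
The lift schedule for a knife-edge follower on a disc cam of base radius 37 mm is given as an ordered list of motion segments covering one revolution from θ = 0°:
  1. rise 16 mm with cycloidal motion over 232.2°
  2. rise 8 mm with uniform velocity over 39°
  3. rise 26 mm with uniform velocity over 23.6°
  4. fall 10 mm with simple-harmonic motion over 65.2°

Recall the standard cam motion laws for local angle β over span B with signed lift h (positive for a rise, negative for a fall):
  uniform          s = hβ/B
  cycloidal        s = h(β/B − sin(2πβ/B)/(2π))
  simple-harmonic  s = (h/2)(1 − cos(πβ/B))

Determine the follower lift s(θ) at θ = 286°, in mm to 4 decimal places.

seg 1 [0°–232.2°] cycloidal, h=16: full span → s += 16 → s = 16.0000
seg 2 [232.2°–271.2°] uniform, h=8: full span → s += 8 → s = 24.0000
seg 3 [271.2°–294.8°] uniform, h=26: θ=286° here. β=14.8, B=23.6. 26·14.8/23.6 = 16.3051 → s = 40.3051

40.3051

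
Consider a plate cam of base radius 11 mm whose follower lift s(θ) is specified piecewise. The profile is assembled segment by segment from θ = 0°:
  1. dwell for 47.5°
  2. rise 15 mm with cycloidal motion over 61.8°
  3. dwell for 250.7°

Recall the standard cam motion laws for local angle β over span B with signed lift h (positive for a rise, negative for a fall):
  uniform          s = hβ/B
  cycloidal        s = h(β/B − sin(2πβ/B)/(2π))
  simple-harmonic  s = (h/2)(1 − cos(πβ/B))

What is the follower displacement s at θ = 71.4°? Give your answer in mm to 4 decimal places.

seg 1 [0°–47.5°] dwell: s stays 0.0000
seg 2 [47.5°–109.3°] cycloidal, h=15: θ=71.4° here. β=23.9, B=61.8. 15·(0.3867 − sin(2π·0.3867)/(2π)) = 4.2418 → s = 4.2418

4.2418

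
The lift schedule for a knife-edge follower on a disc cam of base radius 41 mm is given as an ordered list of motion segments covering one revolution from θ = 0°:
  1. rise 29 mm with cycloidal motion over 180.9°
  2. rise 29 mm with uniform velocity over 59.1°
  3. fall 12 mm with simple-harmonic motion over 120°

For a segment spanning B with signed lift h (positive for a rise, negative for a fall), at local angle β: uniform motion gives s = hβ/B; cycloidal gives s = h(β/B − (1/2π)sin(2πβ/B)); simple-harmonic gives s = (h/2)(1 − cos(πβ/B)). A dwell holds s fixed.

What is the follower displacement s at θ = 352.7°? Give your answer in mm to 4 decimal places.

seg 1 [0°–180.9°] cycloidal, h=29: full span → s += 29 → s = 29.0000
seg 2 [180.9°–240°] uniform, h=29: full span → s += 29 → s = 58.0000
seg 3 [240°–360°] simple-harmonic, h=-12: θ=352.7° here. β=112.7, B=120. -12/2·(1 − cos(π·0.9392)) = -11.8908 → s = 46.1092

46.1092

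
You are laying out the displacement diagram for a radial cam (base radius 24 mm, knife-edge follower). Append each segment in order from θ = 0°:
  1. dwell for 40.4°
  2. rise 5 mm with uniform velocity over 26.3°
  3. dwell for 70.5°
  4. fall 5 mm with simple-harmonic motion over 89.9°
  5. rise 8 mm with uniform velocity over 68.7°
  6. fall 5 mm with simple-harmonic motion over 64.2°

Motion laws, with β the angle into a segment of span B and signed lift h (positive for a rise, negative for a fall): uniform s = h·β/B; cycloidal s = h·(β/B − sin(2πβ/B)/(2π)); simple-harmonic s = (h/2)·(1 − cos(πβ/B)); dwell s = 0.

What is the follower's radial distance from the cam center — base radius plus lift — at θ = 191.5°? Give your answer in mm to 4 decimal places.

seg 1 [0°–40.4°] dwell: s stays 0.0000
seg 2 [40.4°–66.7°] uniform, h=5: full span → s += 5 → s = 5.0000
seg 3 [66.7°–137.2°] dwell: s stays 5.0000
seg 4 [137.2°–227.1°] simple-harmonic, h=-5: θ=191.5° here. β=54.3, B=89.9. -5/2·(1 − cos(π·0.6040)) = -3.3024 → s = 1.6976
radial distance = base radius + s = 24 + 1.6976 = 25.6976

25.6976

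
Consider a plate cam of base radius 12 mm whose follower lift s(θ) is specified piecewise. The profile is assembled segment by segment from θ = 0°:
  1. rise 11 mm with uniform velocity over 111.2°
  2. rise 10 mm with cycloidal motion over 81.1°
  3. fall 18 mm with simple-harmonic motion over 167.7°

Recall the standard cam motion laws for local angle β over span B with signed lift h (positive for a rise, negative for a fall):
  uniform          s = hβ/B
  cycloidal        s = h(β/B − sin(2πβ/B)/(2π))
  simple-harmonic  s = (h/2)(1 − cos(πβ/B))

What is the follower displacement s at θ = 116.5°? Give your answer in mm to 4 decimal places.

seg 1 [0°–111.2°] uniform, h=11: full span → s += 11 → s = 11.0000
seg 2 [111.2°–192.3°] cycloidal, h=10: θ=116.5° here. β=5.3, B=81.1. 10·(0.0654 − sin(2π·0.0654)/(2π)) = 0.0182 → s = 11.0182

11.0182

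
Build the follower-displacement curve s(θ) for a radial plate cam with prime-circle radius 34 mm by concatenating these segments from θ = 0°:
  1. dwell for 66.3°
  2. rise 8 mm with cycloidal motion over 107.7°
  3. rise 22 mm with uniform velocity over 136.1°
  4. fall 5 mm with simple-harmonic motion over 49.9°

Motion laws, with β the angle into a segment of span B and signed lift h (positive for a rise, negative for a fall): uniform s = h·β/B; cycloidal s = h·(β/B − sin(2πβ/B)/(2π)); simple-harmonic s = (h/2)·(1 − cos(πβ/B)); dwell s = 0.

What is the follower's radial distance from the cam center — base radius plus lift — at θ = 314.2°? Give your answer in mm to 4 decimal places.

seg 1 [0°–66.3°] dwell: s stays 0.0000
seg 2 [66.3°–174°] cycloidal, h=8: full span → s += 8 → s = 8.0000
seg 3 [174°–310.1°] uniform, h=22: full span → s += 22 → s = 30.0000
seg 4 [310.1°–360°] simple-harmonic, h=-5: θ=314.2° here. β=4.1, B=49.9. -5/2·(1 − cos(π·0.0822)) = -0.0828 → s = 29.9172
radial distance = base radius + s = 34 + 29.9172 = 63.9172

63.9172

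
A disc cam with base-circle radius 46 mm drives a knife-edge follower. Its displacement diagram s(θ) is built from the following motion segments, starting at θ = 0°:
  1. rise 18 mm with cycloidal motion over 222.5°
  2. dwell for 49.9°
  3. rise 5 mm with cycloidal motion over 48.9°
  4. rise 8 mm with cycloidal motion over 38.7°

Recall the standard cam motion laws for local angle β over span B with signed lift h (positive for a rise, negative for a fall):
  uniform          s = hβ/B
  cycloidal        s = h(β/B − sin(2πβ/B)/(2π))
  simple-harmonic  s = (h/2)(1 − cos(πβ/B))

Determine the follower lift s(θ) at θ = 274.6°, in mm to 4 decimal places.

seg 1 [0°–222.5°] cycloidal, h=18: full span → s += 18 → s = 18.0000
seg 2 [222.5°–272.4°] dwell: s stays 18.0000
seg 3 [272.4°–321.3°] cycloidal, h=5: θ=274.6° here. β=2.2, B=48.9. 5·(0.0450 − sin(2π·0.0450)/(2π)) = 0.0030 → s = 18.0030

18.0030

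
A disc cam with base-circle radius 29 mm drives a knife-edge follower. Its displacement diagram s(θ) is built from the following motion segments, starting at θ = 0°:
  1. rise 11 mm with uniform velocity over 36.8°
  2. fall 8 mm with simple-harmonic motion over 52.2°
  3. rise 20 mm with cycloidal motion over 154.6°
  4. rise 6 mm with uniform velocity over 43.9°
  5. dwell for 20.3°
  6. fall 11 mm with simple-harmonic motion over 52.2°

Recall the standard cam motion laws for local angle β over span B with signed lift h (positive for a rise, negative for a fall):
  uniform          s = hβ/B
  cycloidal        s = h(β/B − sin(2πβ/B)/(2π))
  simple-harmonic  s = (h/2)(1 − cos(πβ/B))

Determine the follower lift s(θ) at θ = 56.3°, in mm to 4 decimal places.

seg 1 [0°–36.8°] uniform, h=11: full span → s += 11 → s = 11.0000
seg 2 [36.8°–89°] simple-harmonic, h=-8: θ=56.3° here. β=19.5, B=52.2. -8/2·(1 − cos(π·0.3736)) = -2.4526 → s = 8.5474

8.5474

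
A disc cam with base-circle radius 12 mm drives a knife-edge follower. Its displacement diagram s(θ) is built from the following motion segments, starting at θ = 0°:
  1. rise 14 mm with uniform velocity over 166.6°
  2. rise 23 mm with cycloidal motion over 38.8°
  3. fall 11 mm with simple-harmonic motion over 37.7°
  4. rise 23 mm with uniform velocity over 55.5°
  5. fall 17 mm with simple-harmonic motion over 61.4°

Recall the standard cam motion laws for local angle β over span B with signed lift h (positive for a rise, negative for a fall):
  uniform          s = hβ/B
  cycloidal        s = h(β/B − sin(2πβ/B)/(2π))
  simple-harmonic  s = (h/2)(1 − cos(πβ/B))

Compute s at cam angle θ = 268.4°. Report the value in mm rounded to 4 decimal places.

seg 1 [0°–166.6°] uniform, h=14: full span → s += 14 → s = 14.0000
seg 2 [166.6°–205.4°] cycloidal, h=23: full span → s += 23 → s = 37.0000
seg 3 [205.4°–243.1°] simple-harmonic, h=-11: full span → s += -11 → s = 26.0000
seg 4 [243.1°–298.6°] uniform, h=23: θ=268.4° here. β=25.3, B=55.5. 23·25.3/55.5 = 10.4847 → s = 36.4847

36.4847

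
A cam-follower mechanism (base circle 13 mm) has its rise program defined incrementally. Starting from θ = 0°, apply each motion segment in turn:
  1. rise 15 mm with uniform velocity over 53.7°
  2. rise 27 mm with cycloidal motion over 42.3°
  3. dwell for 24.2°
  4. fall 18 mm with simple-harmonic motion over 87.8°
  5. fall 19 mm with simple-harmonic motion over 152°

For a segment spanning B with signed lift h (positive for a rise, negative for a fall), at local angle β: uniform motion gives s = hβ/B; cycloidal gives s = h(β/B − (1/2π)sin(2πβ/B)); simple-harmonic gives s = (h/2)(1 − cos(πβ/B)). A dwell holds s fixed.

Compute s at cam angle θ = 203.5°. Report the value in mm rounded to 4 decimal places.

seg 1 [0°–53.7°] uniform, h=15: full span → s += 15 → s = 15.0000
seg 2 [53.7°–96°] cycloidal, h=27: full span → s += 27 → s = 42.0000
seg 3 [96°–120.2°] dwell: s stays 42.0000
seg 4 [120.2°–208°] simple-harmonic, h=-18: θ=203.5° here. β=83.3, B=87.8. -18/2·(1 − cos(π·0.9487)) = -17.8836 → s = 24.1164

24.1164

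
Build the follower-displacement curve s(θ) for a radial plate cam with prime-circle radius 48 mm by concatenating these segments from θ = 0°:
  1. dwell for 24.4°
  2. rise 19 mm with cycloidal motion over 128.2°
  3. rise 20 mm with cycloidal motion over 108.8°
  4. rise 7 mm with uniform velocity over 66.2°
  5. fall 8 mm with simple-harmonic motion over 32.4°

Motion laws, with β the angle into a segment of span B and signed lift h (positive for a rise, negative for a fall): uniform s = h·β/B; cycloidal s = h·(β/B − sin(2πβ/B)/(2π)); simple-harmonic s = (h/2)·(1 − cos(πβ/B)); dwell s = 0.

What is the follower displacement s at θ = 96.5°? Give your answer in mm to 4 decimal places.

seg 1 [0°–24.4°] dwell: s stays 0.0000
seg 2 [24.4°–152.6°] cycloidal, h=19: θ=96.5° here. β=72.1, B=128.2. 19·(0.5624 − sin(2π·0.5624)/(2π)) = 11.8411 → s = 11.8411

11.8411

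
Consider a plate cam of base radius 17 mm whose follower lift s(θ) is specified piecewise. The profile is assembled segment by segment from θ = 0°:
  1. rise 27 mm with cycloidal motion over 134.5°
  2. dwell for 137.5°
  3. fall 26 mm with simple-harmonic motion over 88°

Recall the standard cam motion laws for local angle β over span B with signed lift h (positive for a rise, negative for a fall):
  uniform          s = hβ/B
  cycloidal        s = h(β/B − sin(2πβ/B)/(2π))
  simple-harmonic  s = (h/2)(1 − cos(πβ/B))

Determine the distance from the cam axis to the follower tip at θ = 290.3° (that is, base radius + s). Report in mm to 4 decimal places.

seg 1 [0°–134.5°] cycloidal, h=27: full span → s += 27 → s = 27.0000
seg 2 [134.5°–272°] dwell: s stays 27.0000
seg 3 [272°–360°] simple-harmonic, h=-26: θ=290.3° here. β=18.3, B=88. -26/2·(1 − cos(π·0.2080)) = -2.6770 → s = 24.3230
radial distance = base radius + s = 17 + 24.3230 = 41.3230

41.3230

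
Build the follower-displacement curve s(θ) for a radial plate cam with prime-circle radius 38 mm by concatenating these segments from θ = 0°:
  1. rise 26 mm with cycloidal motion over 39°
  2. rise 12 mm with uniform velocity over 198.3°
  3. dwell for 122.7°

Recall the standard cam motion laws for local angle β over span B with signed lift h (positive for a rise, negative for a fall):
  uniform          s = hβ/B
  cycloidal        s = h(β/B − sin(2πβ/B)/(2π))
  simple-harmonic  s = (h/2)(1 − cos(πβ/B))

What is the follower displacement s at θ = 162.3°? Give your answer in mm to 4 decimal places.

seg 1 [0°–39°] cycloidal, h=26: full span → s += 26 → s = 26.0000
seg 2 [39°–237.3°] uniform, h=12: θ=162.3° here. β=123.3, B=198.3. 12·123.3/198.3 = 7.4614 → s = 33.4614

33.4614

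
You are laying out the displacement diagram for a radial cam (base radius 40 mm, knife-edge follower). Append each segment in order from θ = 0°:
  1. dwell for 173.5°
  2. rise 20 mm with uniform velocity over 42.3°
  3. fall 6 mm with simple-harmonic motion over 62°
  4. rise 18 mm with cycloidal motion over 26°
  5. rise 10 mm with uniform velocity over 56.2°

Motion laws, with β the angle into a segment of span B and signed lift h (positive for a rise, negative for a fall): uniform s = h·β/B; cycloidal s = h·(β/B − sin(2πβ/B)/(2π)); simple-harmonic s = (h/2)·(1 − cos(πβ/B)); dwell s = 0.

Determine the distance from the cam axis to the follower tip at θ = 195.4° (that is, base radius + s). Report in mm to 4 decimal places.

seg 1 [0°–173.5°] dwell: s stays 0.0000
seg 2 [173.5°–215.8°] uniform, h=20: θ=195.4° here. β=21.9, B=42.3. 20·21.9/42.3 = 10.3546 → s = 10.3546
radial distance = base radius + s = 40 + 10.3546 = 50.3546

50.3546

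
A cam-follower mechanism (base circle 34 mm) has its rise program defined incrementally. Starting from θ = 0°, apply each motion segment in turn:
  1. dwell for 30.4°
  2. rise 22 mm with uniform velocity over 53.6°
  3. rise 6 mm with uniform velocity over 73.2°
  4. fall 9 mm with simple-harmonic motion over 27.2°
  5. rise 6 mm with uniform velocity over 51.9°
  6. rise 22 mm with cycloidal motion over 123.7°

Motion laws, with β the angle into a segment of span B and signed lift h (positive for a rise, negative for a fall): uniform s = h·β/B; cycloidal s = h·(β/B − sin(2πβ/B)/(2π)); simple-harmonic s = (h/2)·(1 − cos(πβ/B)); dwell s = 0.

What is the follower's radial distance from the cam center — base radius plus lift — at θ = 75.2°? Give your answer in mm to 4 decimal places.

seg 1 [0°–30.4°] dwell: s stays 0.0000
seg 2 [30.4°–84°] uniform, h=22: θ=75.2° here. β=44.8, B=53.6. 22·44.8/53.6 = 18.3881 → s = 18.3881
radial distance = base radius + s = 34 + 18.3881 = 52.3881

52.3881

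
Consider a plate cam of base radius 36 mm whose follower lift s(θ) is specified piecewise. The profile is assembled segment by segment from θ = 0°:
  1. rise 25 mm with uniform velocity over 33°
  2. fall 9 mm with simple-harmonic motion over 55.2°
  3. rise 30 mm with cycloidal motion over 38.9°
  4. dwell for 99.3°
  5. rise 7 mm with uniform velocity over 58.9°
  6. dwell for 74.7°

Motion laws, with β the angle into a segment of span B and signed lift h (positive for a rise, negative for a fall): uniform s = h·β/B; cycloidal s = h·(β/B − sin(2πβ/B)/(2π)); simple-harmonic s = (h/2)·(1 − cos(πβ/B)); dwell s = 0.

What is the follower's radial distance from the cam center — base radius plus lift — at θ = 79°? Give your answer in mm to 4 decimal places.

seg 1 [0°–33°] uniform, h=25: full span → s += 25 → s = 25.0000
seg 2 [33°–88.2°] simple-harmonic, h=-9: θ=79° here. β=46, B=55.2. -9/2·(1 − cos(π·0.8333)) = -8.3971 → s = 16.6029
radial distance = base radius + s = 36 + 16.6029 = 52.6029

52.6029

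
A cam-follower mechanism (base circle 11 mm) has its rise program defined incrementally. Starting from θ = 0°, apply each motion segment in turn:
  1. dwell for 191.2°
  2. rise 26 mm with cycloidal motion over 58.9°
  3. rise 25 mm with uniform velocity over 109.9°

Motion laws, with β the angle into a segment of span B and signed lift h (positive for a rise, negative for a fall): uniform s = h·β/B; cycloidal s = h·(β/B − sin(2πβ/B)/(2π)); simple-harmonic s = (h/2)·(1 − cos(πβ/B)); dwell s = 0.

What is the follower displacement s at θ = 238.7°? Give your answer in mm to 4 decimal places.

seg 1 [0°–191.2°] dwell: s stays 0.0000
seg 2 [191.2°–250.1°] cycloidal, h=26: θ=238.7° here. β=47.5, B=58.9. 26·(0.8065 − sin(2π·0.8065)/(2π)) = 24.8482 → s = 24.8482

24.8482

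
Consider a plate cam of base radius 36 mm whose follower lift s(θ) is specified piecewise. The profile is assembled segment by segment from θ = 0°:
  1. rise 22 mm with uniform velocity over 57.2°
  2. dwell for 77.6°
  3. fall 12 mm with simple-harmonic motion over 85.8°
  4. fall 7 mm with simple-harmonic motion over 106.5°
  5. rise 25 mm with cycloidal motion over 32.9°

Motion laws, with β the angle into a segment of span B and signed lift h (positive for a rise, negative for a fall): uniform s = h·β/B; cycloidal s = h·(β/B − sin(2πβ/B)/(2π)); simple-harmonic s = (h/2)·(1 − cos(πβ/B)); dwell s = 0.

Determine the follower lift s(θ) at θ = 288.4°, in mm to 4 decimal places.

seg 1 [0°–57.2°] uniform, h=22: full span → s += 22 → s = 22.0000
seg 2 [57.2°–134.8°] dwell: s stays 22.0000
seg 3 [134.8°–220.6°] simple-harmonic, h=-12: full span → s += -12 → s = 10.0000
seg 4 [220.6°–327.1°] simple-harmonic, h=-7: θ=288.4° here. β=67.8, B=106.5. -7/2·(1 − cos(π·0.6366)) = -4.9565 → s = 5.0435

5.0435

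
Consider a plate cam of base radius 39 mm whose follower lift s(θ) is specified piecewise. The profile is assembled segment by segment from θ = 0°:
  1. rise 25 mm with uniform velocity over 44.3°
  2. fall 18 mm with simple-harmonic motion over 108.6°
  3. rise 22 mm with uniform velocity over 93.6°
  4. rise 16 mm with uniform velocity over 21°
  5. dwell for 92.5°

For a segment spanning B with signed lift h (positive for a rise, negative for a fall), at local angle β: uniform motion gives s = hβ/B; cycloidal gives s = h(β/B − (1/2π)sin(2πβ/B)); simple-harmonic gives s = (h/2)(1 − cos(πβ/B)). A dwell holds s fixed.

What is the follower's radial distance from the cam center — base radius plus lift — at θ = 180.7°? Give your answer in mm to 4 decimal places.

seg 1 [0°–44.3°] uniform, h=25: full span → s += 25 → s = 25.0000
seg 2 [44.3°–152.9°] simple-harmonic, h=-18: full span → s += -18 → s = 7.0000
seg 3 [152.9°–246.5°] uniform, h=22: θ=180.7° here. β=27.8, B=93.6. 22·27.8/93.6 = 6.5342 → s = 13.5342
radial distance = base radius + s = 39 + 13.5342 = 52.5342

52.5342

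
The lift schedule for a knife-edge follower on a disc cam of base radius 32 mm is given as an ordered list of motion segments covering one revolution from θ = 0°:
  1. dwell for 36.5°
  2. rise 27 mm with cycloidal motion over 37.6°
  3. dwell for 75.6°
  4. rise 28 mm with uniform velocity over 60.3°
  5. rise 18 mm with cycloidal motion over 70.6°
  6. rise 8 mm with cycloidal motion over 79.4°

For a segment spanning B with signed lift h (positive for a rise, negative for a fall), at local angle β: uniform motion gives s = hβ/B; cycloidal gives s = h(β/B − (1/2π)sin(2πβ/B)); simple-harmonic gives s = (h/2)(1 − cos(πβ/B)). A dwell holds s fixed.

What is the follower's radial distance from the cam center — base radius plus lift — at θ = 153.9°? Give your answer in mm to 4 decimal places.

seg 1 [0°–36.5°] dwell: s stays 0.0000
seg 2 [36.5°–74.1°] cycloidal, h=27: full span → s += 27 → s = 27.0000
seg 3 [74.1°–149.7°] dwell: s stays 27.0000
seg 4 [149.7°–210°] uniform, h=28: θ=153.9° here. β=4.2, B=60.3. 28·4.2/60.3 = 1.9502 → s = 28.9502
radial distance = base radius + s = 32 + 28.9502 = 60.9502

60.9502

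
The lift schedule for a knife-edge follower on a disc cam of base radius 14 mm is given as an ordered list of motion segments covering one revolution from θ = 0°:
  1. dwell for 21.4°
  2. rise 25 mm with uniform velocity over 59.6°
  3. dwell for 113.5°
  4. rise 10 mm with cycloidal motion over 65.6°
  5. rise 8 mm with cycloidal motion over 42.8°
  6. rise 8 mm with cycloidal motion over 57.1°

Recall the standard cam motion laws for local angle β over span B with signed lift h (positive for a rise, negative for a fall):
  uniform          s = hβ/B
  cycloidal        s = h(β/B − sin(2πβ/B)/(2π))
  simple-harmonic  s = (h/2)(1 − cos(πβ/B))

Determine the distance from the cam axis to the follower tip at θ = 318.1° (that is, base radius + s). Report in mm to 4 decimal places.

seg 1 [0°–21.4°] dwell: s stays 0.0000
seg 2 [21.4°–81°] uniform, h=25: full span → s += 25 → s = 25.0000
seg 3 [81°–194.5°] dwell: s stays 25.0000
seg 4 [194.5°–260.1°] cycloidal, h=10: full span → s += 10 → s = 35.0000
seg 5 [260.1°–302.9°] cycloidal, h=8: full span → s += 8 → s = 43.0000
seg 6 [302.9°–360°] cycloidal, h=8: θ=318.1° here. β=15.2, B=57.1. 8·(0.2662 − sin(2π·0.2662)/(2π)) = 0.8629 → s = 43.8629
radial distance = base radius + s = 14 + 43.8629 = 57.8629

57.8629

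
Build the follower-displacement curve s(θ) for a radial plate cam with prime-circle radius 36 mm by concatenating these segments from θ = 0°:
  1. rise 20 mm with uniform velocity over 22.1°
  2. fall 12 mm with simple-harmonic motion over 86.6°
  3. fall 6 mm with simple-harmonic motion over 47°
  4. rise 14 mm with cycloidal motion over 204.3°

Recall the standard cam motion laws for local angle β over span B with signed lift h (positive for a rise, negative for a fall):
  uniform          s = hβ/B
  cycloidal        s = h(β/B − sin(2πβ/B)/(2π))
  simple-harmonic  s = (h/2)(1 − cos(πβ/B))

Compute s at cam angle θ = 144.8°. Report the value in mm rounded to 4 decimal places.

seg 1 [0°–22.1°] uniform, h=20: full span → s += 20 → s = 20.0000
seg 2 [22.1°–108.7°] simple-harmonic, h=-12: full span → s += -12 → s = 8.0000
seg 3 [108.7°–155.7°] simple-harmonic, h=-6: θ=144.8° here. β=36.1, B=47. -6/2·(1 − cos(π·0.7681)) = -5.2384 → s = 2.7616

2.7616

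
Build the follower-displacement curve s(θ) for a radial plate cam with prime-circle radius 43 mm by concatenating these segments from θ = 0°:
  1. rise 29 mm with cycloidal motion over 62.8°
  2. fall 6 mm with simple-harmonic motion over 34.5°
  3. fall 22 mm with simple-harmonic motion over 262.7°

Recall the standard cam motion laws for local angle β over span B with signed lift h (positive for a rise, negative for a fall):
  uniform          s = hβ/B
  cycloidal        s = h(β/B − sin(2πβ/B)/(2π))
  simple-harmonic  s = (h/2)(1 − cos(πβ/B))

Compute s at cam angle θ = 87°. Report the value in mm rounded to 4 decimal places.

seg 1 [0°–62.8°] cycloidal, h=29: full span → s += 29 → s = 29.0000
seg 2 [62.8°–97.3°] simple-harmonic, h=-6: θ=87° here. β=24.2, B=34.5. -6/2·(1 − cos(π·0.7014)) = -4.7744 → s = 24.2256

24.2256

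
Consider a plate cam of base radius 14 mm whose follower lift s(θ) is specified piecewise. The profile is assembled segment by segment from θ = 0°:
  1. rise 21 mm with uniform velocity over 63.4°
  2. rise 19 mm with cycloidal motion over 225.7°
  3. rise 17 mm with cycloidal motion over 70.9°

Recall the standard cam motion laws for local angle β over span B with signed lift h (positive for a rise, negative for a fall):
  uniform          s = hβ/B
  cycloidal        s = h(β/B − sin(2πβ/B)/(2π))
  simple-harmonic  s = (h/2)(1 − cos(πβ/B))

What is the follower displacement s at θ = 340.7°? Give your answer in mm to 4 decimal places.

seg 1 [0°–63.4°] uniform, h=21: full span → s += 21 → s = 21.0000
seg 2 [63.4°–289.1°] cycloidal, h=19: full span → s += 19 → s = 40.0000
seg 3 [289.1°–360°] cycloidal, h=17: θ=340.7° here. β=51.6, B=70.9. 17·(0.7278 − sin(2π·0.7278)/(2π)) = 15.0517 → s = 55.0517

55.0517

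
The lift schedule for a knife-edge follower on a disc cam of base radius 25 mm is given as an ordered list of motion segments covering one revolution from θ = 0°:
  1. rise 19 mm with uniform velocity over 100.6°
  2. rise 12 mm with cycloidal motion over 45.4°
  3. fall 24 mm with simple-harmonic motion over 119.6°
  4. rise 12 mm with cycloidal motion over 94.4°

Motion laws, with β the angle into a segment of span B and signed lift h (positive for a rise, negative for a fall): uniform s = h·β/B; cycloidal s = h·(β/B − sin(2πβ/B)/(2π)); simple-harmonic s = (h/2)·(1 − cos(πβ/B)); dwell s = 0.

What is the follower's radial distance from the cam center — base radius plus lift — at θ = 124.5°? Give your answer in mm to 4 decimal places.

seg 1 [0°–100.6°] uniform, h=19: full span → s += 19 → s = 19.0000
seg 2 [100.6°–146°] cycloidal, h=12: θ=124.5° here. β=23.9, B=45.4. 12·(0.5264 − sin(2π·0.5264)/(2π)) = 6.6329 → s = 25.6329
radial distance = base radius + s = 25 + 25.6329 = 50.6329

50.6329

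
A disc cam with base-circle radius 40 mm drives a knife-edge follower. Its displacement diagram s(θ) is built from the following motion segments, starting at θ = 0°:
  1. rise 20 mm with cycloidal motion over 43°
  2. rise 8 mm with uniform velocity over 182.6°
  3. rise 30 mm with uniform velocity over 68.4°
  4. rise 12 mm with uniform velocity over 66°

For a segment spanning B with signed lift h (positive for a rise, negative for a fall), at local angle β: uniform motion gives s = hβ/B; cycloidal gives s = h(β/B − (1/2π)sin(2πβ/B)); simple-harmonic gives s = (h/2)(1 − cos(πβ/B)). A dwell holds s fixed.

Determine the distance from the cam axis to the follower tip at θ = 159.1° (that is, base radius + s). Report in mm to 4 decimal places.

seg 1 [0°–43°] cycloidal, h=20: full span → s += 20 → s = 20.0000
seg 2 [43°–225.6°] uniform, h=8: θ=159.1° here. β=116.1, B=182.6. 8·116.1/182.6 = 5.0865 → s = 25.0865
radial distance = base radius + s = 40 + 25.0865 = 65.0865

65.0865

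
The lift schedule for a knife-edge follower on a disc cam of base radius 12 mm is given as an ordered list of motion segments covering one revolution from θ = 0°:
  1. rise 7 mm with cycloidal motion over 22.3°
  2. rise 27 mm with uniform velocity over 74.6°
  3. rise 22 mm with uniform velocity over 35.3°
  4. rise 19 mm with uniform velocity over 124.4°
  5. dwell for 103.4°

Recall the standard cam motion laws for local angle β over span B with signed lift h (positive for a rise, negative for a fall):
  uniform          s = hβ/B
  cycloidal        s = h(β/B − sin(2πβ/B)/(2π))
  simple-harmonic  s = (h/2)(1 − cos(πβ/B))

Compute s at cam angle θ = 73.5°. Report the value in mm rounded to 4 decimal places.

seg 1 [0°–22.3°] cycloidal, h=7: full span → s += 7 → s = 7.0000
seg 2 [22.3°–96.9°] uniform, h=27: θ=73.5° here. β=51.2, B=74.6. 27·51.2/74.6 = 18.5308 → s = 25.5308

25.5308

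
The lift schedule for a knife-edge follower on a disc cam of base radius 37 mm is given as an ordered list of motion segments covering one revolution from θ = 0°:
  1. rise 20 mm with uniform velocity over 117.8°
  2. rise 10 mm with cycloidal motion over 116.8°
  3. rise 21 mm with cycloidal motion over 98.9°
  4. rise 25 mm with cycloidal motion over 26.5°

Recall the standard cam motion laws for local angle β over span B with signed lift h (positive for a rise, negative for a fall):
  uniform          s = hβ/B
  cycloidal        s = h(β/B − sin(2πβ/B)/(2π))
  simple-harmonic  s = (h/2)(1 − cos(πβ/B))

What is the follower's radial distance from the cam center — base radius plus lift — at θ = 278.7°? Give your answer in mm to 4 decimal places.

seg 1 [0°–117.8°] uniform, h=20: full span → s += 20 → s = 20.0000
seg 2 [117.8°–234.6°] cycloidal, h=10: full span → s += 10 → s = 30.0000
seg 3 [234.6°–333.5°] cycloidal, h=21: θ=278.7° here. β=44.1, B=98.9. 21·(0.4459 − sin(2π·0.4459)/(2π)) = 8.2498 → s = 38.2498
radial distance = base radius + s = 37 + 38.2498 = 75.2498

75.2498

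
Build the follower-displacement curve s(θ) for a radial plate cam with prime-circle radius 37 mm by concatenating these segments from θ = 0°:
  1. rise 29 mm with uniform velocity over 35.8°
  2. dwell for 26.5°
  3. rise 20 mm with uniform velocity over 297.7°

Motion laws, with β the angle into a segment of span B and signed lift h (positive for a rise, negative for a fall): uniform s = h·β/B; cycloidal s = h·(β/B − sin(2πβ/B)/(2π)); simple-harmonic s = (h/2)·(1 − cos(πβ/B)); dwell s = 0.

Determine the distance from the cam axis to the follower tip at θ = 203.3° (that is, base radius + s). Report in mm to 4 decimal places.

seg 1 [0°–35.8°] uniform, h=29: full span → s += 29 → s = 29.0000
seg 2 [35.8°–62.3°] dwell: s stays 29.0000
seg 3 [62.3°–360°] uniform, h=20: θ=203.3° here. β=141, B=297.7. 20·141/297.7 = 9.4726 → s = 38.4726
radial distance = base radius + s = 37 + 38.4726 = 75.4726

75.4726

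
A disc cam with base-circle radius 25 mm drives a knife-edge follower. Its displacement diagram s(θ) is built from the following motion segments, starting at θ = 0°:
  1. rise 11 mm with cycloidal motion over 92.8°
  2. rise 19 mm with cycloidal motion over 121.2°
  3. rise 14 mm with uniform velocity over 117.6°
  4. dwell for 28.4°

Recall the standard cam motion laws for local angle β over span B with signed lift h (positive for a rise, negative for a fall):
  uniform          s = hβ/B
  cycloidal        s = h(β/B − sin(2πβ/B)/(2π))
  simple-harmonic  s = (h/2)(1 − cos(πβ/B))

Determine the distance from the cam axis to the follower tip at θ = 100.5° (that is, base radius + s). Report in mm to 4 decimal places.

seg 1 [0°–92.8°] cycloidal, h=11: full span → s += 11 → s = 11.0000
seg 2 [92.8°–214°] cycloidal, h=19: θ=100.5° here. β=7.7, B=121.2. 19·(0.0635 − sin(2π·0.0635)/(2π)) = 0.0318 → s = 11.0318
radial distance = base radius + s = 25 + 11.0318 = 36.0318

36.0318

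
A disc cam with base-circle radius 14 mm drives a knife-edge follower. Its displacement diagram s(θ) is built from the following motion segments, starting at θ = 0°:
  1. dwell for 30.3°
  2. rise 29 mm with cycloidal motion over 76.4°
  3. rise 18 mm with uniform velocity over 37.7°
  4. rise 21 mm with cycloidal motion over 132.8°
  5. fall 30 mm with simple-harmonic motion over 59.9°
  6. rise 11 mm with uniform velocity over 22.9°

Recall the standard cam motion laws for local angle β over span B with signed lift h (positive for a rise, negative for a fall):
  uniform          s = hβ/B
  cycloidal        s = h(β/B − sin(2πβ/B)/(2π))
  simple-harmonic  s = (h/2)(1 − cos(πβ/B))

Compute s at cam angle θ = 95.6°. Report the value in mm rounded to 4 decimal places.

seg 1 [0°–30.3°] dwell: s stays 0.0000
seg 2 [30.3°–106.7°] cycloidal, h=29: θ=95.6° here. β=65.3, B=76.4. 29·(0.8547 − sin(2π·0.8547)/(2π)) = 28.4387 → s = 28.4387

28.4387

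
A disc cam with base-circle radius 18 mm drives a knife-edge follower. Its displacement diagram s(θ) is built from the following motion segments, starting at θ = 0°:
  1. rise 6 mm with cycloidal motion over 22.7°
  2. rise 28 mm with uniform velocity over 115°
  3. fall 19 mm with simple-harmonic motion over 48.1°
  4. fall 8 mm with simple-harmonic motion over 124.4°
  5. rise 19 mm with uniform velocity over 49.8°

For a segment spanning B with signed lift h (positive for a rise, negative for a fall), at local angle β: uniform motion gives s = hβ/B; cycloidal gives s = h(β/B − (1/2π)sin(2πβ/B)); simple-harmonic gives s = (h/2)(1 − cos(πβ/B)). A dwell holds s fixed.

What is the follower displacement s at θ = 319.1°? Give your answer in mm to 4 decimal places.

seg 1 [0°–22.7°] cycloidal, h=6: full span → s += 6 → s = 6.0000
seg 2 [22.7°–137.7°] uniform, h=28: full span → s += 28 → s = 34.0000
seg 3 [137.7°–185.8°] simple-harmonic, h=-19: full span → s += -19 → s = 15.0000
seg 4 [185.8°–310.2°] simple-harmonic, h=-8: full span → s += -8 → s = 7.0000
seg 5 [310.2°–360°] uniform, h=19: θ=319.1° here. β=8.9, B=49.8. 19·8.9/49.8 = 3.3956 → s = 10.3956

10.3956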